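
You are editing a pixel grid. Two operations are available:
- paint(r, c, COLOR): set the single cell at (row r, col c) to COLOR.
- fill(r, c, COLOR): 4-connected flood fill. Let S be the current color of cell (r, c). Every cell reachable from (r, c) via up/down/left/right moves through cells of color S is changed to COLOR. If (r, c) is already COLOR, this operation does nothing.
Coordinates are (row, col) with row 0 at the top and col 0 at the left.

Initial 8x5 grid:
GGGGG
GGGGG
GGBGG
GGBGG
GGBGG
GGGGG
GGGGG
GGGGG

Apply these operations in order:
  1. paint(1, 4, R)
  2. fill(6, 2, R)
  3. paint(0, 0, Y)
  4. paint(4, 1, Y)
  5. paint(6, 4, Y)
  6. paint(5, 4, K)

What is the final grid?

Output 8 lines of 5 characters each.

Answer: YRRRR
RRRRR
RRBRR
RRBRR
RYBRR
RRRRK
RRRRY
RRRRR

Derivation:
After op 1 paint(1,4,R):
GGGGG
GGGGR
GGBGG
GGBGG
GGBGG
GGGGG
GGGGG
GGGGG
After op 2 fill(6,2,R) [36 cells changed]:
RRRRR
RRRRR
RRBRR
RRBRR
RRBRR
RRRRR
RRRRR
RRRRR
After op 3 paint(0,0,Y):
YRRRR
RRRRR
RRBRR
RRBRR
RRBRR
RRRRR
RRRRR
RRRRR
After op 4 paint(4,1,Y):
YRRRR
RRRRR
RRBRR
RRBRR
RYBRR
RRRRR
RRRRR
RRRRR
After op 5 paint(6,4,Y):
YRRRR
RRRRR
RRBRR
RRBRR
RYBRR
RRRRR
RRRRY
RRRRR
After op 6 paint(5,4,K):
YRRRR
RRRRR
RRBRR
RRBRR
RYBRR
RRRRK
RRRRY
RRRRR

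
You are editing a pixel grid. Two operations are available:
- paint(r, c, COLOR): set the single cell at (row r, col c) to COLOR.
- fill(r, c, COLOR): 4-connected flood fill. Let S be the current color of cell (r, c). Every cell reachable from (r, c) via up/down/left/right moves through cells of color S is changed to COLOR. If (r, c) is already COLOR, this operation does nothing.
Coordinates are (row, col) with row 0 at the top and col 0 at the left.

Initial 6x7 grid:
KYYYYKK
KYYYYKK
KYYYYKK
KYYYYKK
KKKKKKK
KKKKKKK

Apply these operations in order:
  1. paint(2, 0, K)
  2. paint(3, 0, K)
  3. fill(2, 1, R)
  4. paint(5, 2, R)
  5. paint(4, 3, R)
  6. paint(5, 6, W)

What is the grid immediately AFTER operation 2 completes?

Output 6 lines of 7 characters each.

Answer: KYYYYKK
KYYYYKK
KYYYYKK
KYYYYKK
KKKKKKK
KKKKKKK

Derivation:
After op 1 paint(2,0,K):
KYYYYKK
KYYYYKK
KYYYYKK
KYYYYKK
KKKKKKK
KKKKKKK
After op 2 paint(3,0,K):
KYYYYKK
KYYYYKK
KYYYYKK
KYYYYKK
KKKKKKK
KKKKKKK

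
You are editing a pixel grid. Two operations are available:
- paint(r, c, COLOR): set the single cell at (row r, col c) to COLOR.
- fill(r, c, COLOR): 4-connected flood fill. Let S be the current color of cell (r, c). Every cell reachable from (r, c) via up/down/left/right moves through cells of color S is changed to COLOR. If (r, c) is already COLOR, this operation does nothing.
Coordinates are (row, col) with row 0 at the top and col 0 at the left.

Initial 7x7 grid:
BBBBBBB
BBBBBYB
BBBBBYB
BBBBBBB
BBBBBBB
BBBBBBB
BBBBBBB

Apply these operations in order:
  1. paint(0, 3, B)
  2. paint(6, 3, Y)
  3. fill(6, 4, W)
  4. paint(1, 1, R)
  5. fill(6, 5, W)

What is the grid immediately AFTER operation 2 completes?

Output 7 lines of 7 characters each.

Answer: BBBBBBB
BBBBBYB
BBBBBYB
BBBBBBB
BBBBBBB
BBBBBBB
BBBYBBB

Derivation:
After op 1 paint(0,3,B):
BBBBBBB
BBBBBYB
BBBBBYB
BBBBBBB
BBBBBBB
BBBBBBB
BBBBBBB
After op 2 paint(6,3,Y):
BBBBBBB
BBBBBYB
BBBBBYB
BBBBBBB
BBBBBBB
BBBBBBB
BBBYBBB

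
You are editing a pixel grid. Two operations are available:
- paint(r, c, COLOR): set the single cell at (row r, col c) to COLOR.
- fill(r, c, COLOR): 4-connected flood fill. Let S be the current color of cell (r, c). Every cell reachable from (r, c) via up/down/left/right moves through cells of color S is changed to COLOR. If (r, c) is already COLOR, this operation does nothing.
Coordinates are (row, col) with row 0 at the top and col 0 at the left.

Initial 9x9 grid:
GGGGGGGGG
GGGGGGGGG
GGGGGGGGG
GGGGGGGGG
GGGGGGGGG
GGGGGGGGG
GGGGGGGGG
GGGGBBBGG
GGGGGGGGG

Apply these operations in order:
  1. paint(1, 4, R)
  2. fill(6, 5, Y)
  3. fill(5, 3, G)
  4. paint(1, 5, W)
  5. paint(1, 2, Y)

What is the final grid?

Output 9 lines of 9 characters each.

Answer: GGGGGGGGG
GGYGRWGGG
GGGGGGGGG
GGGGGGGGG
GGGGGGGGG
GGGGGGGGG
GGGGGGGGG
GGGGBBBGG
GGGGGGGGG

Derivation:
After op 1 paint(1,4,R):
GGGGGGGGG
GGGGRGGGG
GGGGGGGGG
GGGGGGGGG
GGGGGGGGG
GGGGGGGGG
GGGGGGGGG
GGGGBBBGG
GGGGGGGGG
After op 2 fill(6,5,Y) [77 cells changed]:
YYYYYYYYY
YYYYRYYYY
YYYYYYYYY
YYYYYYYYY
YYYYYYYYY
YYYYYYYYY
YYYYYYYYY
YYYYBBBYY
YYYYYYYYY
After op 3 fill(5,3,G) [77 cells changed]:
GGGGGGGGG
GGGGRGGGG
GGGGGGGGG
GGGGGGGGG
GGGGGGGGG
GGGGGGGGG
GGGGGGGGG
GGGGBBBGG
GGGGGGGGG
After op 4 paint(1,5,W):
GGGGGGGGG
GGGGRWGGG
GGGGGGGGG
GGGGGGGGG
GGGGGGGGG
GGGGGGGGG
GGGGGGGGG
GGGGBBBGG
GGGGGGGGG
After op 5 paint(1,2,Y):
GGGGGGGGG
GGYGRWGGG
GGGGGGGGG
GGGGGGGGG
GGGGGGGGG
GGGGGGGGG
GGGGGGGGG
GGGGBBBGG
GGGGGGGGG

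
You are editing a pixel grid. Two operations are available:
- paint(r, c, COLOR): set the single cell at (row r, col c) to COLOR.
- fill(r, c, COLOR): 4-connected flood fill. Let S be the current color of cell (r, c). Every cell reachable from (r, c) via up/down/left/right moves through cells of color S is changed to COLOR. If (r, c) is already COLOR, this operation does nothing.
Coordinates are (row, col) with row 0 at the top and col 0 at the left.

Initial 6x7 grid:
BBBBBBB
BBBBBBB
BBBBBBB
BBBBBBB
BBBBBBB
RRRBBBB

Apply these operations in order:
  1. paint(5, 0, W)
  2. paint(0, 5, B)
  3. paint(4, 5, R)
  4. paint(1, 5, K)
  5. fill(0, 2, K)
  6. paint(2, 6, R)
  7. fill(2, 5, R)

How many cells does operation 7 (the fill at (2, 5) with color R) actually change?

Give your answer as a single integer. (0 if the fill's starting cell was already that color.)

After op 1 paint(5,0,W):
BBBBBBB
BBBBBBB
BBBBBBB
BBBBBBB
BBBBBBB
WRRBBBB
After op 2 paint(0,5,B):
BBBBBBB
BBBBBBB
BBBBBBB
BBBBBBB
BBBBBBB
WRRBBBB
After op 3 paint(4,5,R):
BBBBBBB
BBBBBBB
BBBBBBB
BBBBBBB
BBBBBRB
WRRBBBB
After op 4 paint(1,5,K):
BBBBBBB
BBBBBKB
BBBBBBB
BBBBBBB
BBBBBRB
WRRBBBB
After op 5 fill(0,2,K) [37 cells changed]:
KKKKKKK
KKKKKKK
KKKKKKK
KKKKKKK
KKKKKRK
WRRKKKK
After op 6 paint(2,6,R):
KKKKKKK
KKKKKKK
KKKKKKR
KKKKKKK
KKKKKRK
WRRKKKK
After op 7 fill(2,5,R) [37 cells changed]:
RRRRRRR
RRRRRRR
RRRRRRR
RRRRRRR
RRRRRRR
WRRRRRR

Answer: 37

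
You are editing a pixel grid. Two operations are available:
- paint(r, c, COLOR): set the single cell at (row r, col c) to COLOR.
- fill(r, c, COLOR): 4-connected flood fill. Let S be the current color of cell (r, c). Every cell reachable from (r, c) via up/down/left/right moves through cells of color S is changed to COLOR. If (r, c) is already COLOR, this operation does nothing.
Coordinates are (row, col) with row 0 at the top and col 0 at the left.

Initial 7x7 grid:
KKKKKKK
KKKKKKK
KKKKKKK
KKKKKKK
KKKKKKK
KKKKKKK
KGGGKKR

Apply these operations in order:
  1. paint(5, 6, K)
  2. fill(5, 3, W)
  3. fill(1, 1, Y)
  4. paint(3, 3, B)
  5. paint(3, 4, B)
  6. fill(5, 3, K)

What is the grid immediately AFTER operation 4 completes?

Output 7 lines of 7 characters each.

Answer: YYYYYYY
YYYYYYY
YYYYYYY
YYYBYYY
YYYYYYY
YYYYYYY
YGGGYYR

Derivation:
After op 1 paint(5,6,K):
KKKKKKK
KKKKKKK
KKKKKKK
KKKKKKK
KKKKKKK
KKKKKKK
KGGGKKR
After op 2 fill(5,3,W) [45 cells changed]:
WWWWWWW
WWWWWWW
WWWWWWW
WWWWWWW
WWWWWWW
WWWWWWW
WGGGWWR
After op 3 fill(1,1,Y) [45 cells changed]:
YYYYYYY
YYYYYYY
YYYYYYY
YYYYYYY
YYYYYYY
YYYYYYY
YGGGYYR
After op 4 paint(3,3,B):
YYYYYYY
YYYYYYY
YYYYYYY
YYYBYYY
YYYYYYY
YYYYYYY
YGGGYYR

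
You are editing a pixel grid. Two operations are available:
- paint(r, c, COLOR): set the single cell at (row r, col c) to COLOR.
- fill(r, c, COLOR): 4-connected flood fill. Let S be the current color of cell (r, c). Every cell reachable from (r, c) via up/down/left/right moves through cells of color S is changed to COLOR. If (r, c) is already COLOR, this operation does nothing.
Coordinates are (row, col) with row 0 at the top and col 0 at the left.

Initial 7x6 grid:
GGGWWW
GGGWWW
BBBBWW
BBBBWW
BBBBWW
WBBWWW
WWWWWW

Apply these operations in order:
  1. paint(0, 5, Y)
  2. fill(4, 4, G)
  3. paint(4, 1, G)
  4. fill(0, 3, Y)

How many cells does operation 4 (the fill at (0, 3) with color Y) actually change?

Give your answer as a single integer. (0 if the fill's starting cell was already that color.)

After op 1 paint(0,5,Y):
GGGWWY
GGGWWW
BBBBWW
BBBBWW
BBBBWW
WBBWWW
WWWWWW
After op 2 fill(4,4,G) [21 cells changed]:
GGGGGY
GGGGGG
BBBBGG
BBBBGG
BBBBGG
GBBGGG
GGGGGG
After op 3 paint(4,1,G):
GGGGGY
GGGGGG
BBBBGG
BBBBGG
BGBBGG
GBBGGG
GGGGGG
After op 4 fill(0,3,Y) [27 cells changed]:
YYYYYY
YYYYYY
BBBBYY
BBBBYY
BGBBYY
YBBYYY
YYYYYY

Answer: 27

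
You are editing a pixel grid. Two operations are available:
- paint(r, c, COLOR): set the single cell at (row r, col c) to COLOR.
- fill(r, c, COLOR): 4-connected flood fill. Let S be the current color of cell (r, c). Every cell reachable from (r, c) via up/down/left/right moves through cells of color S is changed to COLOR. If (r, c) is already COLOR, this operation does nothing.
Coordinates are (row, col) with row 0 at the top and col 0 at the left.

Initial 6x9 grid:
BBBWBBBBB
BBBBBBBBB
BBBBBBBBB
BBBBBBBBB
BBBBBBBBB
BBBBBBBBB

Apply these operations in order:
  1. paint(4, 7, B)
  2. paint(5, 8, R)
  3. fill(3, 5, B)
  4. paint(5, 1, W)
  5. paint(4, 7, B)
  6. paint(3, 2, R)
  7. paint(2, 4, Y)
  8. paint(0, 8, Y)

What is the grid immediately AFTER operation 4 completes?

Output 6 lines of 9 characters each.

After op 1 paint(4,7,B):
BBBWBBBBB
BBBBBBBBB
BBBBBBBBB
BBBBBBBBB
BBBBBBBBB
BBBBBBBBB
After op 2 paint(5,8,R):
BBBWBBBBB
BBBBBBBBB
BBBBBBBBB
BBBBBBBBB
BBBBBBBBB
BBBBBBBBR
After op 3 fill(3,5,B) [0 cells changed]:
BBBWBBBBB
BBBBBBBBB
BBBBBBBBB
BBBBBBBBB
BBBBBBBBB
BBBBBBBBR
After op 4 paint(5,1,W):
BBBWBBBBB
BBBBBBBBB
BBBBBBBBB
BBBBBBBBB
BBBBBBBBB
BWBBBBBBR

Answer: BBBWBBBBB
BBBBBBBBB
BBBBBBBBB
BBBBBBBBB
BBBBBBBBB
BWBBBBBBR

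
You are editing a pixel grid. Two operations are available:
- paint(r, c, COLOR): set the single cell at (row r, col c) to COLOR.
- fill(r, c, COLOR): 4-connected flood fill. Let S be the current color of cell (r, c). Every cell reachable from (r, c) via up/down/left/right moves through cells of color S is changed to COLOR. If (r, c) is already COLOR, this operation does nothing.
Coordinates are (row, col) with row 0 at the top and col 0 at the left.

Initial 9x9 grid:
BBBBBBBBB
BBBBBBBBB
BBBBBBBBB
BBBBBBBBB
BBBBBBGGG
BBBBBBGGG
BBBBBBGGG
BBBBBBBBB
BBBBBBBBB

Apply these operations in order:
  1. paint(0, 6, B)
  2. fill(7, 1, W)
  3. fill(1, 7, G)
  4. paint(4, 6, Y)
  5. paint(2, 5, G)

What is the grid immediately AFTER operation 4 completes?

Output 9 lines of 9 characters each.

After op 1 paint(0,6,B):
BBBBBBBBB
BBBBBBBBB
BBBBBBBBB
BBBBBBBBB
BBBBBBGGG
BBBBBBGGG
BBBBBBGGG
BBBBBBBBB
BBBBBBBBB
After op 2 fill(7,1,W) [72 cells changed]:
WWWWWWWWW
WWWWWWWWW
WWWWWWWWW
WWWWWWWWW
WWWWWWGGG
WWWWWWGGG
WWWWWWGGG
WWWWWWWWW
WWWWWWWWW
After op 3 fill(1,7,G) [72 cells changed]:
GGGGGGGGG
GGGGGGGGG
GGGGGGGGG
GGGGGGGGG
GGGGGGGGG
GGGGGGGGG
GGGGGGGGG
GGGGGGGGG
GGGGGGGGG
After op 4 paint(4,6,Y):
GGGGGGGGG
GGGGGGGGG
GGGGGGGGG
GGGGGGGGG
GGGGGGYGG
GGGGGGGGG
GGGGGGGGG
GGGGGGGGG
GGGGGGGGG

Answer: GGGGGGGGG
GGGGGGGGG
GGGGGGGGG
GGGGGGGGG
GGGGGGYGG
GGGGGGGGG
GGGGGGGGG
GGGGGGGGG
GGGGGGGGG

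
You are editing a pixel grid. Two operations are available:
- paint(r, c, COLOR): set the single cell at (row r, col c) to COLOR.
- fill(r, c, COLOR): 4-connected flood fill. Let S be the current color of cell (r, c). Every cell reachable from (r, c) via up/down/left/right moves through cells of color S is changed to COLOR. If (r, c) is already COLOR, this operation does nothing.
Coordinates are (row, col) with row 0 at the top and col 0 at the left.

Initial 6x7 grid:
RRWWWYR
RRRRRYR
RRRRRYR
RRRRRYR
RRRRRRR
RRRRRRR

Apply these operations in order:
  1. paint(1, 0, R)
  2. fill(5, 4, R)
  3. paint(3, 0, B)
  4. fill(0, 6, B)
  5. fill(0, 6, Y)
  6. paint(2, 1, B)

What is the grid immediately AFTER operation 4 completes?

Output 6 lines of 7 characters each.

Answer: BBWWWYB
BBBBBYB
BBBBBYB
BBBBBYB
BBBBBBB
BBBBBBB

Derivation:
After op 1 paint(1,0,R):
RRWWWYR
RRRRRYR
RRRRRYR
RRRRRYR
RRRRRRR
RRRRRRR
After op 2 fill(5,4,R) [0 cells changed]:
RRWWWYR
RRRRRYR
RRRRRYR
RRRRRYR
RRRRRRR
RRRRRRR
After op 3 paint(3,0,B):
RRWWWYR
RRRRRYR
RRRRRYR
BRRRRYR
RRRRRRR
RRRRRRR
After op 4 fill(0,6,B) [34 cells changed]:
BBWWWYB
BBBBBYB
BBBBBYB
BBBBBYB
BBBBBBB
BBBBBBB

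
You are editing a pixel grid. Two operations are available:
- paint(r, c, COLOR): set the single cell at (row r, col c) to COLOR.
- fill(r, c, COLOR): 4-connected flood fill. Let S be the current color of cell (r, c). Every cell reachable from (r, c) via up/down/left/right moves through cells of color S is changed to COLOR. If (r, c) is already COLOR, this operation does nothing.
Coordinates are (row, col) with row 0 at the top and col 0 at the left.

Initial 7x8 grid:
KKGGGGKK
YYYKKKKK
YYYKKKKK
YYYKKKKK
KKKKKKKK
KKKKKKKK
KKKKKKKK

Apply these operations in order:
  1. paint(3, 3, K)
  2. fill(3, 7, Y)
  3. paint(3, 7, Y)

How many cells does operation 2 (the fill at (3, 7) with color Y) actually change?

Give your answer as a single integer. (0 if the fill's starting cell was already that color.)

Answer: 41

Derivation:
After op 1 paint(3,3,K):
KKGGGGKK
YYYKKKKK
YYYKKKKK
YYYKKKKK
KKKKKKKK
KKKKKKKK
KKKKKKKK
After op 2 fill(3,7,Y) [41 cells changed]:
KKGGGGYY
YYYYYYYY
YYYYYYYY
YYYYYYYY
YYYYYYYY
YYYYYYYY
YYYYYYYY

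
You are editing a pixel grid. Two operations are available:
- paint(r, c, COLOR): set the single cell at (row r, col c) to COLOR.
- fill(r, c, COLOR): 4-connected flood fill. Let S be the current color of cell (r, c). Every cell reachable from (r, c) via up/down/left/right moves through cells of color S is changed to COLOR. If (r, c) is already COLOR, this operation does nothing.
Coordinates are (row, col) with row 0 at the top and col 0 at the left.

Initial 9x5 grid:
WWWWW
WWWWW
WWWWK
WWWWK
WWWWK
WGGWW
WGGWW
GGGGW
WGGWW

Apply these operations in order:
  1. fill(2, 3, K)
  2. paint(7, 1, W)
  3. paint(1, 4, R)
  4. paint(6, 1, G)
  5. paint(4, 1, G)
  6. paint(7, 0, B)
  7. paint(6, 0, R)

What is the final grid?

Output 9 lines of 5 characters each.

After op 1 fill(2,3,K) [31 cells changed]:
KKKKK
KKKKK
KKKKK
KKKKK
KKKKK
KGGKK
KGGKK
GGGGK
WGGKK
After op 2 paint(7,1,W):
KKKKK
KKKKK
KKKKK
KKKKK
KKKKK
KGGKK
KGGKK
GWGGK
WGGKK
After op 3 paint(1,4,R):
KKKKK
KKKKR
KKKKK
KKKKK
KKKKK
KGGKK
KGGKK
GWGGK
WGGKK
After op 4 paint(6,1,G):
KKKKK
KKKKR
KKKKK
KKKKK
KKKKK
KGGKK
KGGKK
GWGGK
WGGKK
After op 5 paint(4,1,G):
KKKKK
KKKKR
KKKKK
KKKKK
KGKKK
KGGKK
KGGKK
GWGGK
WGGKK
After op 6 paint(7,0,B):
KKKKK
KKKKR
KKKKK
KKKKK
KGKKK
KGGKK
KGGKK
BWGGK
WGGKK
After op 7 paint(6,0,R):
KKKKK
KKKKR
KKKKK
KKKKK
KGKKK
KGGKK
RGGKK
BWGGK
WGGKK

Answer: KKKKK
KKKKR
KKKKK
KKKKK
KGKKK
KGGKK
RGGKK
BWGGK
WGGKK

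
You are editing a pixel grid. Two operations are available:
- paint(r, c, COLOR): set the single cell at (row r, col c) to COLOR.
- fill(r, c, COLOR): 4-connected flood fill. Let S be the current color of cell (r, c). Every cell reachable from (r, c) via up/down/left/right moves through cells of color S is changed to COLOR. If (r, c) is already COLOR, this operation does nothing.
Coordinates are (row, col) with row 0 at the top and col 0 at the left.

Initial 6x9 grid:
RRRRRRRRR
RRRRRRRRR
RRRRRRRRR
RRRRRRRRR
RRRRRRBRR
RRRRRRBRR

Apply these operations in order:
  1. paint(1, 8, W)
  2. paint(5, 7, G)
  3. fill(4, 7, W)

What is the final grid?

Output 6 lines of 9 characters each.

Answer: WWWWWWWWW
WWWWWWWWW
WWWWWWWWW
WWWWWWWWW
WWWWWWBWW
WWWWWWBGW

Derivation:
After op 1 paint(1,8,W):
RRRRRRRRR
RRRRRRRRW
RRRRRRRRR
RRRRRRRRR
RRRRRRBRR
RRRRRRBRR
After op 2 paint(5,7,G):
RRRRRRRRR
RRRRRRRRW
RRRRRRRRR
RRRRRRRRR
RRRRRRBRR
RRRRRRBGR
After op 3 fill(4,7,W) [50 cells changed]:
WWWWWWWWW
WWWWWWWWW
WWWWWWWWW
WWWWWWWWW
WWWWWWBWW
WWWWWWBGW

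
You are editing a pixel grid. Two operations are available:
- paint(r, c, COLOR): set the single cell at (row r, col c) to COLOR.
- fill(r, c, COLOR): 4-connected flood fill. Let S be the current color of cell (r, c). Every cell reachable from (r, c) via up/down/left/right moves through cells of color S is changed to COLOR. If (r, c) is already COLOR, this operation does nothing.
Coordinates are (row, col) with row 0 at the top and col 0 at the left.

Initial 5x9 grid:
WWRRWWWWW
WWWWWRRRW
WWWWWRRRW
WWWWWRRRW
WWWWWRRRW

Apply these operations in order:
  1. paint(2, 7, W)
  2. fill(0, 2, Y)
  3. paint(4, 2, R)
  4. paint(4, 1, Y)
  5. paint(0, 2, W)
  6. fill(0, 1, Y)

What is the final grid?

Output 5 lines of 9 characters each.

After op 1 paint(2,7,W):
WWRRWWWWW
WWWWWRRRW
WWWWWRRWW
WWWWWRRRW
WWWWWRRRW
After op 2 fill(0,2,Y) [2 cells changed]:
WWYYWWWWW
WWWWWRRRW
WWWWWRRWW
WWWWWRRRW
WWWWWRRRW
After op 3 paint(4,2,R):
WWYYWWWWW
WWWWWRRRW
WWWWWRRWW
WWWWWRRRW
WWRWWRRRW
After op 4 paint(4,1,Y):
WWYYWWWWW
WWWWWRRRW
WWWWWRRWW
WWWWWRRRW
WYRWWRRRW
After op 5 paint(0,2,W):
WWWYWWWWW
WWWWWRRRW
WWWWWRRWW
WWWWWRRRW
WYRWWRRRW
After op 6 fill(0,1,Y) [31 cells changed]:
YYYYYYYYY
YYYYYRRRY
YYYYYRRYY
YYYYYRRRY
YYRYYRRRY

Answer: YYYYYYYYY
YYYYYRRRY
YYYYYRRYY
YYYYYRRRY
YYRYYRRRY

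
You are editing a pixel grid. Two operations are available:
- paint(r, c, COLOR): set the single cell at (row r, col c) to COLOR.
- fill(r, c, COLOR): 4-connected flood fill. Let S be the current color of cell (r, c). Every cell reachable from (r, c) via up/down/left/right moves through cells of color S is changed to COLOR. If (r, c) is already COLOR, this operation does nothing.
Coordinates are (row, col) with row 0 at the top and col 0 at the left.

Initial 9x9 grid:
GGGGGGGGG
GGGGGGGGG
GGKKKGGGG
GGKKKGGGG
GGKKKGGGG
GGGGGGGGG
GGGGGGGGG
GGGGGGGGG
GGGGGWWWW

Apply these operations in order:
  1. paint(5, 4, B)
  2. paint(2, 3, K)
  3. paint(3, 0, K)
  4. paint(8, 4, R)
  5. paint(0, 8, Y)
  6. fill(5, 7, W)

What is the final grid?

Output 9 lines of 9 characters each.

Answer: WWWWWWWWY
WWWWWWWWW
WWKKKWWWW
KWKKKWWWW
WWKKKWWWW
WWWWBWWWW
WWWWWWWWW
WWWWWWWWW
WWWWRWWWW

Derivation:
After op 1 paint(5,4,B):
GGGGGGGGG
GGGGGGGGG
GGKKKGGGG
GGKKKGGGG
GGKKKGGGG
GGGGBGGGG
GGGGGGGGG
GGGGGGGGG
GGGGGWWWW
After op 2 paint(2,3,K):
GGGGGGGGG
GGGGGGGGG
GGKKKGGGG
GGKKKGGGG
GGKKKGGGG
GGGGBGGGG
GGGGGGGGG
GGGGGGGGG
GGGGGWWWW
After op 3 paint(3,0,K):
GGGGGGGGG
GGGGGGGGG
GGKKKGGGG
KGKKKGGGG
GGKKKGGGG
GGGGBGGGG
GGGGGGGGG
GGGGGGGGG
GGGGGWWWW
After op 4 paint(8,4,R):
GGGGGGGGG
GGGGGGGGG
GGKKKGGGG
KGKKKGGGG
GGKKKGGGG
GGGGBGGGG
GGGGGGGGG
GGGGGGGGG
GGGGRWWWW
After op 5 paint(0,8,Y):
GGGGGGGGY
GGGGGGGGG
GGKKKGGGG
KGKKKGGGG
GGKKKGGGG
GGGGBGGGG
GGGGGGGGG
GGGGGGGGG
GGGGRWWWW
After op 6 fill(5,7,W) [64 cells changed]:
WWWWWWWWY
WWWWWWWWW
WWKKKWWWW
KWKKKWWWW
WWKKKWWWW
WWWWBWWWW
WWWWWWWWW
WWWWWWWWW
WWWWRWWWW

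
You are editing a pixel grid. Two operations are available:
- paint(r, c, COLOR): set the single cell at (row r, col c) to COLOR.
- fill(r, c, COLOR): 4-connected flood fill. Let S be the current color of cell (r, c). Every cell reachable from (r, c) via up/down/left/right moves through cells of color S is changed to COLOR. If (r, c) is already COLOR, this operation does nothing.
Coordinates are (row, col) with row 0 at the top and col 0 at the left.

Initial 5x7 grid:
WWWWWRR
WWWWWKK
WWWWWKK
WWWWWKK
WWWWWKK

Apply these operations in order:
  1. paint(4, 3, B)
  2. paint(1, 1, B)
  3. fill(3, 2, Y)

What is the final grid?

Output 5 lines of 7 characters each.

After op 1 paint(4,3,B):
WWWWWRR
WWWWWKK
WWWWWKK
WWWWWKK
WWWBWKK
After op 2 paint(1,1,B):
WWWWWRR
WBWWWKK
WWWWWKK
WWWWWKK
WWWBWKK
After op 3 fill(3,2,Y) [23 cells changed]:
YYYYYRR
YBYYYKK
YYYYYKK
YYYYYKK
YYYBYKK

Answer: YYYYYRR
YBYYYKK
YYYYYKK
YYYYYKK
YYYBYKK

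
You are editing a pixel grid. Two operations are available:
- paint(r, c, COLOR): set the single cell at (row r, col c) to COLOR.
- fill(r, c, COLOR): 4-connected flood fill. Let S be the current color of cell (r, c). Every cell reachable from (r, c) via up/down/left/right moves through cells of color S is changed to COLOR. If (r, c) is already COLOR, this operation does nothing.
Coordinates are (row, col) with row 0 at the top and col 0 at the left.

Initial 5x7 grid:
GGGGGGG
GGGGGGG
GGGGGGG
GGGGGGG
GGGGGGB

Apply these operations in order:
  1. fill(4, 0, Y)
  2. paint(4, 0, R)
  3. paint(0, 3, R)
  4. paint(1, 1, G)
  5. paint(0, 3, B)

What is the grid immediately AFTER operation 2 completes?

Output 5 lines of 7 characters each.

Answer: YYYYYYY
YYYYYYY
YYYYYYY
YYYYYYY
RYYYYYB

Derivation:
After op 1 fill(4,0,Y) [34 cells changed]:
YYYYYYY
YYYYYYY
YYYYYYY
YYYYYYY
YYYYYYB
After op 2 paint(4,0,R):
YYYYYYY
YYYYYYY
YYYYYYY
YYYYYYY
RYYYYYB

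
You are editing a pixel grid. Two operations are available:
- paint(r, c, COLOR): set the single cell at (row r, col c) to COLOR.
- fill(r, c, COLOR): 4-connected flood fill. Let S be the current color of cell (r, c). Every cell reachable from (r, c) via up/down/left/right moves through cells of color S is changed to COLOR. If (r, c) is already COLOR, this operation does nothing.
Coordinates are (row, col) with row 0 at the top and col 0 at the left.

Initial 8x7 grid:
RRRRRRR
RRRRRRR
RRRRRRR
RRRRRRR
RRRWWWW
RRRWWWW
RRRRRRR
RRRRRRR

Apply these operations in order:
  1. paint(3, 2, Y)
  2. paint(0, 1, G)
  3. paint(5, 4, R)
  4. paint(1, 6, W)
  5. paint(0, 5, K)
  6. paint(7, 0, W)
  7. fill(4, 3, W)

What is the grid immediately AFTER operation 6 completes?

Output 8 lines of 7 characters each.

Answer: RGRRRKR
RRRRRRW
RRRRRRR
RRYRRRR
RRRWWWW
RRRWRWW
RRRRRRR
WRRRRRR

Derivation:
After op 1 paint(3,2,Y):
RRRRRRR
RRRRRRR
RRRRRRR
RRYRRRR
RRRWWWW
RRRWWWW
RRRRRRR
RRRRRRR
After op 2 paint(0,1,G):
RGRRRRR
RRRRRRR
RRRRRRR
RRYRRRR
RRRWWWW
RRRWWWW
RRRRRRR
RRRRRRR
After op 3 paint(5,4,R):
RGRRRRR
RRRRRRR
RRRRRRR
RRYRRRR
RRRWWWW
RRRWRWW
RRRRRRR
RRRRRRR
After op 4 paint(1,6,W):
RGRRRRR
RRRRRRW
RRRRRRR
RRYRRRR
RRRWWWW
RRRWRWW
RRRRRRR
RRRRRRR
After op 5 paint(0,5,K):
RGRRRKR
RRRRRRW
RRRRRRR
RRYRRRR
RRRWWWW
RRRWRWW
RRRRRRR
RRRRRRR
After op 6 paint(7,0,W):
RGRRRKR
RRRRRRW
RRRRRRR
RRYRRRR
RRRWWWW
RRRWRWW
RRRRRRR
WRRRRRR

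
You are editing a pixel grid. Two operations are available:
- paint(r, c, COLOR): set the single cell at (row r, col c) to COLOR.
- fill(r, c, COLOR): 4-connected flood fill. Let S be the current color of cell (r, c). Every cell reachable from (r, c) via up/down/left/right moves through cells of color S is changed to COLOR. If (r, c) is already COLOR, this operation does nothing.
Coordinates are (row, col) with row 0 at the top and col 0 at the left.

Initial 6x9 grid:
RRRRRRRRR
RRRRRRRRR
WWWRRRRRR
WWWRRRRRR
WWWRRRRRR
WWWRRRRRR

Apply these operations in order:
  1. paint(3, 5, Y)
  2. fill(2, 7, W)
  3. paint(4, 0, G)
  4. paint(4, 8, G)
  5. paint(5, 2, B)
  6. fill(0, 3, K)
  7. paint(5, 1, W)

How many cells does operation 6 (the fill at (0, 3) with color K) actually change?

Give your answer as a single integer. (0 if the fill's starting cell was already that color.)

Answer: 50

Derivation:
After op 1 paint(3,5,Y):
RRRRRRRRR
RRRRRRRRR
WWWRRRRRR
WWWRRYRRR
WWWRRRRRR
WWWRRRRRR
After op 2 fill(2,7,W) [41 cells changed]:
WWWWWWWWW
WWWWWWWWW
WWWWWWWWW
WWWWWYWWW
WWWWWWWWW
WWWWWWWWW
After op 3 paint(4,0,G):
WWWWWWWWW
WWWWWWWWW
WWWWWWWWW
WWWWWYWWW
GWWWWWWWW
WWWWWWWWW
After op 4 paint(4,8,G):
WWWWWWWWW
WWWWWWWWW
WWWWWWWWW
WWWWWYWWW
GWWWWWWWG
WWWWWWWWW
After op 5 paint(5,2,B):
WWWWWWWWW
WWWWWWWWW
WWWWWWWWW
WWWWWYWWW
GWWWWWWWG
WWBWWWWWW
After op 6 fill(0,3,K) [50 cells changed]:
KKKKKKKKK
KKKKKKKKK
KKKKKKKKK
KKKKKYKKK
GKKKKKKKG
KKBKKKKKK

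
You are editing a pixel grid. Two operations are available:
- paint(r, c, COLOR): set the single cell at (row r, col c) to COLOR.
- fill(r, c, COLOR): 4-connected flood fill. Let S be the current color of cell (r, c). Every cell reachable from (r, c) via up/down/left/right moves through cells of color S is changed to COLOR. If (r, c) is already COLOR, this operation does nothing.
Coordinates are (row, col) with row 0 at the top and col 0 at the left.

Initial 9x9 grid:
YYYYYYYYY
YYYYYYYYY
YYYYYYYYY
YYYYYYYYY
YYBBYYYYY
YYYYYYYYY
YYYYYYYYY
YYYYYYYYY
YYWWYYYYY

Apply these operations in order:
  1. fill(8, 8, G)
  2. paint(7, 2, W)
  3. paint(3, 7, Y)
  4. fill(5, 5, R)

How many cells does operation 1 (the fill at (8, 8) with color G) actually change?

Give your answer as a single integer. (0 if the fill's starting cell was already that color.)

After op 1 fill(8,8,G) [77 cells changed]:
GGGGGGGGG
GGGGGGGGG
GGGGGGGGG
GGGGGGGGG
GGBBGGGGG
GGGGGGGGG
GGGGGGGGG
GGGGGGGGG
GGWWGGGGG

Answer: 77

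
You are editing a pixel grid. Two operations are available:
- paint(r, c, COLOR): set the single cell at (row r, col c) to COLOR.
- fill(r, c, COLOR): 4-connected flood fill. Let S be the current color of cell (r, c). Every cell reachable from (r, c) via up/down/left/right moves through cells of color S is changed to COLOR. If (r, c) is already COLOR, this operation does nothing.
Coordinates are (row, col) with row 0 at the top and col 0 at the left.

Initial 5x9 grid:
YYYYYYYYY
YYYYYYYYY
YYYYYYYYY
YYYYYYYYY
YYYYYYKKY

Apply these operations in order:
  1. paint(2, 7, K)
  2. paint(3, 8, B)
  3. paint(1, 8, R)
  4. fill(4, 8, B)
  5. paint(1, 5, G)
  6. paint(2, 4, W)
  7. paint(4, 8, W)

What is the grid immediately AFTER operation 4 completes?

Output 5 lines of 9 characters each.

Answer: YYYYYYYYY
YYYYYYYYR
YYYYYYYKY
YYYYYYYYB
YYYYYYKKB

Derivation:
After op 1 paint(2,7,K):
YYYYYYYYY
YYYYYYYYY
YYYYYYYKY
YYYYYYYYY
YYYYYYKKY
After op 2 paint(3,8,B):
YYYYYYYYY
YYYYYYYYY
YYYYYYYKY
YYYYYYYYB
YYYYYYKKY
After op 3 paint(1,8,R):
YYYYYYYYY
YYYYYYYYR
YYYYYYYKY
YYYYYYYYB
YYYYYYKKY
After op 4 fill(4,8,B) [1 cells changed]:
YYYYYYYYY
YYYYYYYYR
YYYYYYYKY
YYYYYYYYB
YYYYYYKKB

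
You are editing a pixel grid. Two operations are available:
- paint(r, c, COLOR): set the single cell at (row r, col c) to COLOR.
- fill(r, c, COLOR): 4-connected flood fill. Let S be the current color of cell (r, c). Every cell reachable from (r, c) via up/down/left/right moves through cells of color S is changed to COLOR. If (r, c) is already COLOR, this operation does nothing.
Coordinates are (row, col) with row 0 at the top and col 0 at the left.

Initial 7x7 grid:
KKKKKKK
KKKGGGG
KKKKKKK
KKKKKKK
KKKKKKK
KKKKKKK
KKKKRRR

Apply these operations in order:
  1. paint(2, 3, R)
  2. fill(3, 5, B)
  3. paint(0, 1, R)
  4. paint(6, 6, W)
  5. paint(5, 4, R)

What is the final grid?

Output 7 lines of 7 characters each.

Answer: BRBBBBB
BBBGGGG
BBBRBBB
BBBBBBB
BBBBBBB
BBBBRBB
BBBBRRW

Derivation:
After op 1 paint(2,3,R):
KKKKKKK
KKKGGGG
KKKRKKK
KKKKKKK
KKKKKKK
KKKKKKK
KKKKRRR
After op 2 fill(3,5,B) [41 cells changed]:
BBBBBBB
BBBGGGG
BBBRBBB
BBBBBBB
BBBBBBB
BBBBBBB
BBBBRRR
After op 3 paint(0,1,R):
BRBBBBB
BBBGGGG
BBBRBBB
BBBBBBB
BBBBBBB
BBBBBBB
BBBBRRR
After op 4 paint(6,6,W):
BRBBBBB
BBBGGGG
BBBRBBB
BBBBBBB
BBBBBBB
BBBBBBB
BBBBRRW
After op 5 paint(5,4,R):
BRBBBBB
BBBGGGG
BBBRBBB
BBBBBBB
BBBBBBB
BBBBRBB
BBBBRRW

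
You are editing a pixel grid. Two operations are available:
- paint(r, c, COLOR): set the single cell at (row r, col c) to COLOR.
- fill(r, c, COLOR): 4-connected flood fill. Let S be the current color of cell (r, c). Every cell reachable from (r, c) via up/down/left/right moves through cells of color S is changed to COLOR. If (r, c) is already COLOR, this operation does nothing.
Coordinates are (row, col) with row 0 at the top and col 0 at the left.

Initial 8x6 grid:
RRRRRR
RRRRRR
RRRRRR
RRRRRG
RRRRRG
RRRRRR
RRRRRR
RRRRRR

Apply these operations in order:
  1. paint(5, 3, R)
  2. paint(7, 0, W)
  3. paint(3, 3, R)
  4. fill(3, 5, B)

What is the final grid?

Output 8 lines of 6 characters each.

Answer: RRRRRR
RRRRRR
RRRRRR
RRRRRB
RRRRRB
RRRRRR
RRRRRR
WRRRRR

Derivation:
After op 1 paint(5,3,R):
RRRRRR
RRRRRR
RRRRRR
RRRRRG
RRRRRG
RRRRRR
RRRRRR
RRRRRR
After op 2 paint(7,0,W):
RRRRRR
RRRRRR
RRRRRR
RRRRRG
RRRRRG
RRRRRR
RRRRRR
WRRRRR
After op 3 paint(3,3,R):
RRRRRR
RRRRRR
RRRRRR
RRRRRG
RRRRRG
RRRRRR
RRRRRR
WRRRRR
After op 4 fill(3,5,B) [2 cells changed]:
RRRRRR
RRRRRR
RRRRRR
RRRRRB
RRRRRB
RRRRRR
RRRRRR
WRRRRR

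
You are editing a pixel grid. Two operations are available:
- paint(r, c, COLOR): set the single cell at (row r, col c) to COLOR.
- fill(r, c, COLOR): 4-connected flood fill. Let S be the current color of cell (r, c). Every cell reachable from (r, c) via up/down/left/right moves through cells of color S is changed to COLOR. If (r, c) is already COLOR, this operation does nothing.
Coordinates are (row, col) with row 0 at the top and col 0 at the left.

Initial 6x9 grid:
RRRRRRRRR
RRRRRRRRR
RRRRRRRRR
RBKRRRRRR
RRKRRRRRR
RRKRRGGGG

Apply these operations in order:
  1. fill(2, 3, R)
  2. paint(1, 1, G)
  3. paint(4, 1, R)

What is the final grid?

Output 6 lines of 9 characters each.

Answer: RRRRRRRRR
RGRRRRRRR
RRRRRRRRR
RBKRRRRRR
RRKRRRRRR
RRKRRGGGG

Derivation:
After op 1 fill(2,3,R) [0 cells changed]:
RRRRRRRRR
RRRRRRRRR
RRRRRRRRR
RBKRRRRRR
RRKRRRRRR
RRKRRGGGG
After op 2 paint(1,1,G):
RRRRRRRRR
RGRRRRRRR
RRRRRRRRR
RBKRRRRRR
RRKRRRRRR
RRKRRGGGG
After op 3 paint(4,1,R):
RRRRRRRRR
RGRRRRRRR
RRRRRRRRR
RBKRRRRRR
RRKRRRRRR
RRKRRGGGG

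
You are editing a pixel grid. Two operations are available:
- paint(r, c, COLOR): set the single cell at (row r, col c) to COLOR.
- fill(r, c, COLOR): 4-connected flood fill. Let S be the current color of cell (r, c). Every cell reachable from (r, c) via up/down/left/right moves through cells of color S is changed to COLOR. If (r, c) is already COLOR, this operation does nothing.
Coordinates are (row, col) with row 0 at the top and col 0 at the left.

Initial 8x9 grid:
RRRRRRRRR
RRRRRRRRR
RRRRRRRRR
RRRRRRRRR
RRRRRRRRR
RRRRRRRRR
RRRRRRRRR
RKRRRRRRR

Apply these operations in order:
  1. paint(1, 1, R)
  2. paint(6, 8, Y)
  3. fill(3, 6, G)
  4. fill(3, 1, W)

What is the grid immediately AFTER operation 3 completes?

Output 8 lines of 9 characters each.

Answer: GGGGGGGGG
GGGGGGGGG
GGGGGGGGG
GGGGGGGGG
GGGGGGGGG
GGGGGGGGG
GGGGGGGGY
GKGGGGGGG

Derivation:
After op 1 paint(1,1,R):
RRRRRRRRR
RRRRRRRRR
RRRRRRRRR
RRRRRRRRR
RRRRRRRRR
RRRRRRRRR
RRRRRRRRR
RKRRRRRRR
After op 2 paint(6,8,Y):
RRRRRRRRR
RRRRRRRRR
RRRRRRRRR
RRRRRRRRR
RRRRRRRRR
RRRRRRRRR
RRRRRRRRY
RKRRRRRRR
After op 3 fill(3,6,G) [70 cells changed]:
GGGGGGGGG
GGGGGGGGG
GGGGGGGGG
GGGGGGGGG
GGGGGGGGG
GGGGGGGGG
GGGGGGGGY
GKGGGGGGG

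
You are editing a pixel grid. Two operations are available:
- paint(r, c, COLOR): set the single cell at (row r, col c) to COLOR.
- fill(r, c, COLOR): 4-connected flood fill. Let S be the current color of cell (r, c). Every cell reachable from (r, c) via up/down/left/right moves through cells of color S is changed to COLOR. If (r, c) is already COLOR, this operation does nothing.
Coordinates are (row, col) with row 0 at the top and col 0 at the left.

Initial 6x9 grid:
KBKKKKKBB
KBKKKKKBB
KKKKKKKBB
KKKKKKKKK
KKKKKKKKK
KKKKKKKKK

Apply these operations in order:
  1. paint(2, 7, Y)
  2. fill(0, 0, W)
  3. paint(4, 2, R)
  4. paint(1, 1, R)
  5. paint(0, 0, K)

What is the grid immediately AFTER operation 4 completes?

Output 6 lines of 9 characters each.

After op 1 paint(2,7,Y):
KBKKKKKBB
KBKKKKKBB
KKKKKKKYB
KKKKKKKKK
KKKKKKKKK
KKKKKKKKK
After op 2 fill(0,0,W) [46 cells changed]:
WBWWWWWBB
WBWWWWWBB
WWWWWWWYB
WWWWWWWWW
WWWWWWWWW
WWWWWWWWW
After op 3 paint(4,2,R):
WBWWWWWBB
WBWWWWWBB
WWWWWWWYB
WWWWWWWWW
WWRWWWWWW
WWWWWWWWW
After op 4 paint(1,1,R):
WBWWWWWBB
WRWWWWWBB
WWWWWWWYB
WWWWWWWWW
WWRWWWWWW
WWWWWWWWW

Answer: WBWWWWWBB
WRWWWWWBB
WWWWWWWYB
WWWWWWWWW
WWRWWWWWW
WWWWWWWWW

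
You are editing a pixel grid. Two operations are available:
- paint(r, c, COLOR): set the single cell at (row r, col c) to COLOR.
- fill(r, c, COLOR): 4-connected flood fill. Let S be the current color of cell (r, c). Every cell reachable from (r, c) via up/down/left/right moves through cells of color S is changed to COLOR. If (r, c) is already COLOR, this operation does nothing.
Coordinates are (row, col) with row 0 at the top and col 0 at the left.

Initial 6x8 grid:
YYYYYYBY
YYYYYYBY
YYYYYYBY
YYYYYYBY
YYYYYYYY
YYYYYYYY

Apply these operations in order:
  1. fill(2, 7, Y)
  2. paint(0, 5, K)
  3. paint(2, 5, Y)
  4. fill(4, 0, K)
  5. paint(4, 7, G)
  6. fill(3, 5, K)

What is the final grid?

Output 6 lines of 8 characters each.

Answer: KKKKKKBK
KKKKKKBK
KKKKKKBK
KKKKKKBK
KKKKKKKG
KKKKKKKK

Derivation:
After op 1 fill(2,7,Y) [0 cells changed]:
YYYYYYBY
YYYYYYBY
YYYYYYBY
YYYYYYBY
YYYYYYYY
YYYYYYYY
After op 2 paint(0,5,K):
YYYYYKBY
YYYYYYBY
YYYYYYBY
YYYYYYBY
YYYYYYYY
YYYYYYYY
After op 3 paint(2,5,Y):
YYYYYKBY
YYYYYYBY
YYYYYYBY
YYYYYYBY
YYYYYYYY
YYYYYYYY
After op 4 fill(4,0,K) [43 cells changed]:
KKKKKKBK
KKKKKKBK
KKKKKKBK
KKKKKKBK
KKKKKKKK
KKKKKKKK
After op 5 paint(4,7,G):
KKKKKKBK
KKKKKKBK
KKKKKKBK
KKKKKKBK
KKKKKKKG
KKKKKKKK
After op 6 fill(3,5,K) [0 cells changed]:
KKKKKKBK
KKKKKKBK
KKKKKKBK
KKKKKKBK
KKKKKKKG
KKKKKKKK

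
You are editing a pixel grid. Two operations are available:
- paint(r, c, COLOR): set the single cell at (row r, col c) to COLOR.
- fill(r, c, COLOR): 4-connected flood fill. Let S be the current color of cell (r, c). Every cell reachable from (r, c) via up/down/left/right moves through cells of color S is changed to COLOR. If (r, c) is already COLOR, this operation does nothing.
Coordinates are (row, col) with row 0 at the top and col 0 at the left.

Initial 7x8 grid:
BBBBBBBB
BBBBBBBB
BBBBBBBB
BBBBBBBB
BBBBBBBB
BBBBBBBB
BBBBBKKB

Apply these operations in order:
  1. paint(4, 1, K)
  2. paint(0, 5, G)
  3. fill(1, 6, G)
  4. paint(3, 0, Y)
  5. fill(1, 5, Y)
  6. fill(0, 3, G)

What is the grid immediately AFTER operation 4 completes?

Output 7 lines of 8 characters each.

After op 1 paint(4,1,K):
BBBBBBBB
BBBBBBBB
BBBBBBBB
BBBBBBBB
BKBBBBBB
BBBBBBBB
BBBBBKKB
After op 2 paint(0,5,G):
BBBBBGBB
BBBBBBBB
BBBBBBBB
BBBBBBBB
BKBBBBBB
BBBBBBBB
BBBBBKKB
After op 3 fill(1,6,G) [52 cells changed]:
GGGGGGGG
GGGGGGGG
GGGGGGGG
GGGGGGGG
GKGGGGGG
GGGGGGGG
GGGGGKKG
After op 4 paint(3,0,Y):
GGGGGGGG
GGGGGGGG
GGGGGGGG
YGGGGGGG
GKGGGGGG
GGGGGGGG
GGGGGKKG

Answer: GGGGGGGG
GGGGGGGG
GGGGGGGG
YGGGGGGG
GKGGGGGG
GGGGGGGG
GGGGGKKG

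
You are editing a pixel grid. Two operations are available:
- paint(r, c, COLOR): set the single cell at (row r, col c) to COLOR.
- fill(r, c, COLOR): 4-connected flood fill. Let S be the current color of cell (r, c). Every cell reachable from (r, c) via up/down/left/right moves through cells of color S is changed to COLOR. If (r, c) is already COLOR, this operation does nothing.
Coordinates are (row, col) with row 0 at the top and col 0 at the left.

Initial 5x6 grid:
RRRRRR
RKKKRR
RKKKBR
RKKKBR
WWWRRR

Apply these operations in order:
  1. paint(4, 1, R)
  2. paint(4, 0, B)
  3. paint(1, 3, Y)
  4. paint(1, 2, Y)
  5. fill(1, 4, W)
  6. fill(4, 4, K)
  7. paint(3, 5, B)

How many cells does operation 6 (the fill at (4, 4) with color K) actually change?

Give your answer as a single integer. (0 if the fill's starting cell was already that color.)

After op 1 paint(4,1,R):
RRRRRR
RKKKRR
RKKKBR
RKKKBR
WRWRRR
After op 2 paint(4,0,B):
RRRRRR
RKKKRR
RKKKBR
RKKKBR
BRWRRR
After op 3 paint(1,3,Y):
RRRRRR
RKKYRR
RKKKBR
RKKKBR
BRWRRR
After op 4 paint(1,2,Y):
RRRRRR
RKYYRR
RKKKBR
RKKKBR
BRWRRR
After op 5 fill(1,4,W) [16 cells changed]:
WWWWWW
WKYYWW
WKKKBW
WKKKBW
BRWWWW
After op 6 fill(4,4,K) [17 cells changed]:
KKKKKK
KKYYKK
KKKKBK
KKKKBK
BRKKKK

Answer: 17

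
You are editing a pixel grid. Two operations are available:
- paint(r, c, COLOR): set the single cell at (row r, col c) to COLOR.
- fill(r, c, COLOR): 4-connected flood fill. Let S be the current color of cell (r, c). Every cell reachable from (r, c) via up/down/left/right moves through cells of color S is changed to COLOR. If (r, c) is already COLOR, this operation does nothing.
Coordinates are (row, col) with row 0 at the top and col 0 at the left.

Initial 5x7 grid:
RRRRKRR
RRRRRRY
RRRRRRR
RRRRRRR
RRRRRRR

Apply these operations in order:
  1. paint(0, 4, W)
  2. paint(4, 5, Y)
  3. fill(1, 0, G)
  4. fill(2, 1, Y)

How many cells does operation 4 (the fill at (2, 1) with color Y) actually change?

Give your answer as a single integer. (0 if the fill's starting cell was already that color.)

Answer: 32

Derivation:
After op 1 paint(0,4,W):
RRRRWRR
RRRRRRY
RRRRRRR
RRRRRRR
RRRRRRR
After op 2 paint(4,5,Y):
RRRRWRR
RRRRRRY
RRRRRRR
RRRRRRR
RRRRRYR
After op 3 fill(1,0,G) [32 cells changed]:
GGGGWGG
GGGGGGY
GGGGGGG
GGGGGGG
GGGGGYG
After op 4 fill(2,1,Y) [32 cells changed]:
YYYYWYY
YYYYYYY
YYYYYYY
YYYYYYY
YYYYYYY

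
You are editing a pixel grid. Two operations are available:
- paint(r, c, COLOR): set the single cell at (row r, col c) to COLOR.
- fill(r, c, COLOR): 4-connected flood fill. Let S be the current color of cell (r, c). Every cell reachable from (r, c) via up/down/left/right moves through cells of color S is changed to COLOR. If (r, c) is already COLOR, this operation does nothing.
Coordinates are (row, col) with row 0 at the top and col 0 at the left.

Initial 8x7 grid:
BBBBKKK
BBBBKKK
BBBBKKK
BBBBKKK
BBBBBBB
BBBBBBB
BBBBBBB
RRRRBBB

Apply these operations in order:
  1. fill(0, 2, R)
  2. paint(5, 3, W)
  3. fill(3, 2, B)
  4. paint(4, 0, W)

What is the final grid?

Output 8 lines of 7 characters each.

Answer: BBBBKKK
BBBBKKK
BBBBKKK
BBBBKKK
WBBBBBB
BBBWBBB
BBBBBBB
BBBBBBB

Derivation:
After op 1 fill(0,2,R) [40 cells changed]:
RRRRKKK
RRRRKKK
RRRRKKK
RRRRKKK
RRRRRRR
RRRRRRR
RRRRRRR
RRRRRRR
After op 2 paint(5,3,W):
RRRRKKK
RRRRKKK
RRRRKKK
RRRRKKK
RRRRRRR
RRRWRRR
RRRRRRR
RRRRRRR
After op 3 fill(3,2,B) [43 cells changed]:
BBBBKKK
BBBBKKK
BBBBKKK
BBBBKKK
BBBBBBB
BBBWBBB
BBBBBBB
BBBBBBB
After op 4 paint(4,0,W):
BBBBKKK
BBBBKKK
BBBBKKK
BBBBKKK
WBBBBBB
BBBWBBB
BBBBBBB
BBBBBBB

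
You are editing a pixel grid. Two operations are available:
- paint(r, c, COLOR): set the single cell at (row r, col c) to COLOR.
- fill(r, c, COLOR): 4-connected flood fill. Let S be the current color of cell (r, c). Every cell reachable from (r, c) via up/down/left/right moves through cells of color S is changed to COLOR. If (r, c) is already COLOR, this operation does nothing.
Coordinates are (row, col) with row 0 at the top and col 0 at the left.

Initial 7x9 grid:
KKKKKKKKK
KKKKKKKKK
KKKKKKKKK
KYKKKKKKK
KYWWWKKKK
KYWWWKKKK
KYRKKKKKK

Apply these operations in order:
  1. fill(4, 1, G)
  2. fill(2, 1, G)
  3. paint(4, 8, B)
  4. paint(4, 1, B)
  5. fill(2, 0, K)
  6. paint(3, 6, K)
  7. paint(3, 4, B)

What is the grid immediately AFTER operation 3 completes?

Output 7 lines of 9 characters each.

After op 1 fill(4,1,G) [4 cells changed]:
KKKKKKKKK
KKKKKKKKK
KKKKKKKKK
KGKKKKKKK
KGWWWKKKK
KGWWWKKKK
KGRKKKKKK
After op 2 fill(2,1,G) [52 cells changed]:
GGGGGGGGG
GGGGGGGGG
GGGGGGGGG
GGGGGGGGG
GGWWWGGGG
GGWWWGGGG
GGRGGGGGG
After op 3 paint(4,8,B):
GGGGGGGGG
GGGGGGGGG
GGGGGGGGG
GGGGGGGGG
GGWWWGGGB
GGWWWGGGG
GGRGGGGGG

Answer: GGGGGGGGG
GGGGGGGGG
GGGGGGGGG
GGGGGGGGG
GGWWWGGGB
GGWWWGGGG
GGRGGGGGG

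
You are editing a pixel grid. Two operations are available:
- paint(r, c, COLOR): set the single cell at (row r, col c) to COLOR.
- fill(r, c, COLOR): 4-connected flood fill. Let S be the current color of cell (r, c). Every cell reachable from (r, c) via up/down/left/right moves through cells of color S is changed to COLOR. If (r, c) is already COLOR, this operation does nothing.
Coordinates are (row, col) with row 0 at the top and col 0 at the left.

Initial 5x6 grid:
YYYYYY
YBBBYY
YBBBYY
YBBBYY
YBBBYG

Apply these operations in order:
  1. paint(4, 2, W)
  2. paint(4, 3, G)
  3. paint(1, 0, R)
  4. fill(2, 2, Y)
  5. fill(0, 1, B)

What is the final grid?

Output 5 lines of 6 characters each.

Answer: BBBBBB
RBBBBB
BBBBBB
BBBBBB
BBWGBG

Derivation:
After op 1 paint(4,2,W):
YYYYYY
YBBBYY
YBBBYY
YBBBYY
YBWBYG
After op 2 paint(4,3,G):
YYYYYY
YBBBYY
YBBBYY
YBBBYY
YBWGYG
After op 3 paint(1,0,R):
YYYYYY
RBBBYY
YBBBYY
YBBBYY
YBWGYG
After op 4 fill(2,2,Y) [10 cells changed]:
YYYYYY
RYYYYY
YYYYYY
YYYYYY
YYWGYG
After op 5 fill(0,1,B) [26 cells changed]:
BBBBBB
RBBBBB
BBBBBB
BBBBBB
BBWGBG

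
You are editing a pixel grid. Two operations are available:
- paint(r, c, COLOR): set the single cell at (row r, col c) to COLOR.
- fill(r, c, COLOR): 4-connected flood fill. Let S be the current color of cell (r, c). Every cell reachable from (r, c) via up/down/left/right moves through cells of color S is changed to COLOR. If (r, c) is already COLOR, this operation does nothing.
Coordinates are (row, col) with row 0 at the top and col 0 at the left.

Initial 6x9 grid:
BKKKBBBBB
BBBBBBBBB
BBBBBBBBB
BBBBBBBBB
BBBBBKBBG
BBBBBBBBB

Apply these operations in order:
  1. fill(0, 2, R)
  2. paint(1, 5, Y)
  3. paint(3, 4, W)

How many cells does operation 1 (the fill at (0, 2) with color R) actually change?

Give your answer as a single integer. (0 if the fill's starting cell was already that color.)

Answer: 3

Derivation:
After op 1 fill(0,2,R) [3 cells changed]:
BRRRBBBBB
BBBBBBBBB
BBBBBBBBB
BBBBBBBBB
BBBBBKBBG
BBBBBBBBB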